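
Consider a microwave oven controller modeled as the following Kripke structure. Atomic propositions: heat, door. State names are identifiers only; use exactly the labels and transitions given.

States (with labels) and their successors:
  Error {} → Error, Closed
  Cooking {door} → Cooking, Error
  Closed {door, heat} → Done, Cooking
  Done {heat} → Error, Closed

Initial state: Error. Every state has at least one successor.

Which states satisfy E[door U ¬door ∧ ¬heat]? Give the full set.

{Error, Cooking, Closed}

States satisfying door: {Cooking, Closed}.
States satisfying ¬door ∧ ¬heat: {Error}.
States satisfying E[door U ¬door ∧ ¬heat]: {Error, Cooking, Closed}.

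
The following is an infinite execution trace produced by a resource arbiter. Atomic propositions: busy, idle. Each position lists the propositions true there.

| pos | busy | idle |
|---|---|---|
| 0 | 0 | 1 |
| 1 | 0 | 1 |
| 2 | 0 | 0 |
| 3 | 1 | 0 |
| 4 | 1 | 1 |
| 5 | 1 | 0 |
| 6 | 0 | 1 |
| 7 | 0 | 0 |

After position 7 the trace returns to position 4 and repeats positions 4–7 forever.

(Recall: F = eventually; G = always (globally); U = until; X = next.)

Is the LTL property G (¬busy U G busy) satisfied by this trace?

¬busy U G busy must hold at every position from 0 onward. It fails at position 0, so G (¬busy U G busy) is false.

Does not hold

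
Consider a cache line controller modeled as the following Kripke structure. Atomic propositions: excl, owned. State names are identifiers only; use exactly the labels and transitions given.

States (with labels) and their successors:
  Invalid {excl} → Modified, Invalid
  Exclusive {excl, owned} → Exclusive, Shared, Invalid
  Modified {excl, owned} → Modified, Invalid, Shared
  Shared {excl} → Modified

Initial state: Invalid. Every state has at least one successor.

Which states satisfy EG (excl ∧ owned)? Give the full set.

States satisfying excl ∧ owned: {Exclusive, Modified}.
States satisfying EG (excl ∧ owned): {Exclusive, Modified}.

{Exclusive, Modified}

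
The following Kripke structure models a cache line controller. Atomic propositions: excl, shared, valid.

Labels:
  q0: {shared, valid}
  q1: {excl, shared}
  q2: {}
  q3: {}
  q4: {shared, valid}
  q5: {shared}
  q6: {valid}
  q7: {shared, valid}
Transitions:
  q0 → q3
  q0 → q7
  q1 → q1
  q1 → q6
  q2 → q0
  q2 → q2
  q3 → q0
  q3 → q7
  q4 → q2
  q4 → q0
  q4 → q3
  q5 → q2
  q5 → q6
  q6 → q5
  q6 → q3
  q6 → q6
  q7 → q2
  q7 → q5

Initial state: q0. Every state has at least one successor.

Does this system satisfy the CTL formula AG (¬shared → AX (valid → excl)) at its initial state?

No

States satisfying ¬shared → AX (valid → excl): {q0, q1, q4, q5, q7}.
States satisfying AG (¬shared → AX (valid → excl)): ∅.
q2 is reachable from q0 and violates ¬shared → AX (valid → excl), so AG fails at q0.
q0 ∉ Sat(AG (¬shared → AX (valid → excl))).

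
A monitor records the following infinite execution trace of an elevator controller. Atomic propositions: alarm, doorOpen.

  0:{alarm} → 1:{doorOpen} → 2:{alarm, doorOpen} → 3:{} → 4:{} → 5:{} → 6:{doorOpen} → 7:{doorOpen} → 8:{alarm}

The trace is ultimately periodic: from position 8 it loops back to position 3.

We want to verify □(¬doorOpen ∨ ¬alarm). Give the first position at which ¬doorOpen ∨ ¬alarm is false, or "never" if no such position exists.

2

Check ¬doorOpen ∨ ¬alarm at each position in order: 0 ✓, 1 ✓.
At position 2 the labels are {alarm, doorOpen}, so ¬doorOpen ∨ ¬alarm is false there. This is the first violation.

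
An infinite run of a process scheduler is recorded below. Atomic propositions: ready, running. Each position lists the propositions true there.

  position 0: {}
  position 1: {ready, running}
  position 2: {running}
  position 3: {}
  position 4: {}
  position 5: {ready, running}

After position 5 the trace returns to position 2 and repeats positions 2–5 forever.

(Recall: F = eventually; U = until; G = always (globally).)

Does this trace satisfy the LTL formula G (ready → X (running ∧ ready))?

Does not hold

ready → X (running ∧ ready) must hold at every position from 0 onward. It fails at position 1, so G (ready → X (running ∧ ready)) is false.
Positions where ready holds: 1, 5.
Check X (running ∧ ready) at each: 1→fails, 5→fails.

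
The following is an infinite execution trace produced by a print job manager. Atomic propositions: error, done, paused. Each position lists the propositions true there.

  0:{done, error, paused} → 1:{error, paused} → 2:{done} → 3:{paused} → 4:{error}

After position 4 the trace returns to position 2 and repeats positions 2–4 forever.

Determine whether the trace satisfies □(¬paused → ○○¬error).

Violated

¬paused → ○○¬error must hold at every position from 0 onward. It fails at position 2, so □(¬paused → ○○¬error) is false.
Positions where ¬paused holds: 2, 4.
Check ○○¬error at each: 2→fails, 4→ok.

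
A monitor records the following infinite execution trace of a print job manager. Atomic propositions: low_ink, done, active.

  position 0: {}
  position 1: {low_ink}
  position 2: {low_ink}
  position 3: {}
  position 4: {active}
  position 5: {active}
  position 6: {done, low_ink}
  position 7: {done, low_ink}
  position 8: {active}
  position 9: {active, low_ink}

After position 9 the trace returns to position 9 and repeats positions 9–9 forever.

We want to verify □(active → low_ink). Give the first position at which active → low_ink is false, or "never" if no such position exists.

Check active → low_ink at each position in order: 0 ✓, 1 ✓, 2 ✓, 3 ✓.
At position 4 the labels are {active}, so active → low_ink is false there. This is the first violation.

4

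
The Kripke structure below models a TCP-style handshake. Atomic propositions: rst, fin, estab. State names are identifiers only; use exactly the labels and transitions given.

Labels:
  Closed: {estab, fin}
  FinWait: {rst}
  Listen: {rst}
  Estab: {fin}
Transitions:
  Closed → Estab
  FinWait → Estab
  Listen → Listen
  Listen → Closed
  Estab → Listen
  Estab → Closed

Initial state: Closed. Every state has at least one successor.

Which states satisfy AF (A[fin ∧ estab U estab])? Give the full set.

{Closed}

States satisfying A[fin ∧ estab U estab]: {Closed}.
States satisfying AF (A[fin ∧ estab U estab]): {Closed}.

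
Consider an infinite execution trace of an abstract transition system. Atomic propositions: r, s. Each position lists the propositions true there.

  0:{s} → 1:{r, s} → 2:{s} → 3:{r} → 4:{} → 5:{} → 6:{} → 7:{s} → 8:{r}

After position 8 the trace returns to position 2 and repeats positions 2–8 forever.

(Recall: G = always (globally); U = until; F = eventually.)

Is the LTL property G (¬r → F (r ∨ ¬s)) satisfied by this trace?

Satisfied

¬r → F (r ∨ ¬s) holds at every position 0..8, and those are all positions ever visited, so G (¬r → F (r ∨ ¬s)) holds.
Positions where ¬r holds: 0, 2, 4, 5, 6, 7.
Check F (r ∨ ¬s) at each: 0→ok, 2→ok, 4→ok, 5→ok, 6→ok, 7→ok.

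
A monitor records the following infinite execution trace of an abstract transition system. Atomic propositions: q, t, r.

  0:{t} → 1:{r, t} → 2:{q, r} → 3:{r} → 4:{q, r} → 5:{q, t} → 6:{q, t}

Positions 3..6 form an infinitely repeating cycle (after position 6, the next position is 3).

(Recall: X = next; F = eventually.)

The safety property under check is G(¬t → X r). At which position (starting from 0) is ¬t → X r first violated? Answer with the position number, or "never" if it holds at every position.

4

Check ¬t → X r at each position in order: 0 ✓, 1 ✓, 2 ✓, 3 ✓.
At position 4 the labels are {q, r} and the next position 5 has {q, t}, so ¬t → X r is false there. This is the first violation.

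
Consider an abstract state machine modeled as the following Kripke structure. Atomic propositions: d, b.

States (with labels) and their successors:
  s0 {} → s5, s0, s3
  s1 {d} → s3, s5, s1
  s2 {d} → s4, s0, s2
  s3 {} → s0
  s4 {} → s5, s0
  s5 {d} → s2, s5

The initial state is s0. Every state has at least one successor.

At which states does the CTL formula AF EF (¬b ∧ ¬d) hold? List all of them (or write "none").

{s0, s1, s2, s3, s4, s5}

States satisfying EF (¬b ∧ ¬d): {s0, s1, s2, s3, s4, s5}.
States satisfying AF EF (¬b ∧ ¬d): {s0, s1, s2, s3, s4, s5}.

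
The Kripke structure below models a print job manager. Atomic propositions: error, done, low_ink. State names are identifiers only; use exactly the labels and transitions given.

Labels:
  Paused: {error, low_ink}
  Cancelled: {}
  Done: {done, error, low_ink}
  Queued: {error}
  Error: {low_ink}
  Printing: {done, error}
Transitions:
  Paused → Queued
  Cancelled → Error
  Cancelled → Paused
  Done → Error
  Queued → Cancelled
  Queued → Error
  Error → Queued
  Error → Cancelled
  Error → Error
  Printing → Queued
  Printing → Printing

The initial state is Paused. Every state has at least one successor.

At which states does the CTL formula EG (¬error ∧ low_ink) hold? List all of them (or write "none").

States satisfying ¬error ∧ low_ink: {Error}.
States satisfying EG (¬error ∧ low_ink): {Error}.

{Error}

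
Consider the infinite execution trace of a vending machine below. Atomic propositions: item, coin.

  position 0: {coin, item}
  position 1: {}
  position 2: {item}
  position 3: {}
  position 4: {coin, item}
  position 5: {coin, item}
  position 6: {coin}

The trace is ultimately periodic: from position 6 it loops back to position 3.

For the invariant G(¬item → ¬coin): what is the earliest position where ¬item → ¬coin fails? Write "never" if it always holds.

6

Check ¬item → ¬coin at each position in order: 0 ✓, 1 ✓, 2 ✓, 3 ✓, 4 ✓, 5 ✓.
At position 6 the labels are {coin}, so ¬item → ¬coin is false there. This is the first violation.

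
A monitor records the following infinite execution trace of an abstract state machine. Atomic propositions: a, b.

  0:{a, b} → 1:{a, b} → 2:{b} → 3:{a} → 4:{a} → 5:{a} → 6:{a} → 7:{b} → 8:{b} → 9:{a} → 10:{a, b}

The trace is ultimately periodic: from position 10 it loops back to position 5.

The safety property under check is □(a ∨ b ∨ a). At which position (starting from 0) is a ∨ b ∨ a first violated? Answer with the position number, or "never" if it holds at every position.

never

a ∨ b ∨ a holds at every position 0..10, and those are all the positions the trace ever visits, so the invariant □(a ∨ b ∨ a) is never violated.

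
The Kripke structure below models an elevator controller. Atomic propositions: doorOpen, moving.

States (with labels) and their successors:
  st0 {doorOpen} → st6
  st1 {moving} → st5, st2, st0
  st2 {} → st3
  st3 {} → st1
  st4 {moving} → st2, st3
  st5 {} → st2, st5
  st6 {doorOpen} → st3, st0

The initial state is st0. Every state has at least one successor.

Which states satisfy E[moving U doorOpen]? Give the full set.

States satisfying moving: {st1, st4}.
States satisfying doorOpen: {st0, st6}.
States satisfying E[moving U doorOpen]: {st0, st1, st6}.

{st0, st1, st6}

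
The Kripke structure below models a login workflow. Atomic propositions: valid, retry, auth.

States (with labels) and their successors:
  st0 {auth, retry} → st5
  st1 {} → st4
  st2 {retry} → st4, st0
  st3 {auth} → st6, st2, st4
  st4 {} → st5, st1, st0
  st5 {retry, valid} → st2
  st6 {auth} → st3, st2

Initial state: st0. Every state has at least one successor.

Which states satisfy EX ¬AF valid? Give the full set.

{st1, st2, st3, st4, st5, st6}

States satisfying ¬AF valid: {st1, st2, st3, st4, st6}.
States satisfying EX ¬AF valid: {st1, st2, st3, st4, st5, st6}.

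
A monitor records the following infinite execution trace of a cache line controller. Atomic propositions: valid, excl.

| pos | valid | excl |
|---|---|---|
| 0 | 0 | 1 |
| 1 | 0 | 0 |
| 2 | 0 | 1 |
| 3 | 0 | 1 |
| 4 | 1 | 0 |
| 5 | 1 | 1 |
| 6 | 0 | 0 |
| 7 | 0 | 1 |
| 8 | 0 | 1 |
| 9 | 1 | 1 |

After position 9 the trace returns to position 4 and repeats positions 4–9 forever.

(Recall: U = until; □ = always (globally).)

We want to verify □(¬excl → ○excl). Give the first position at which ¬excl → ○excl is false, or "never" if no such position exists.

¬excl → ○excl holds at every position 0..9, and those are all the positions the trace ever visits, so the invariant □(¬excl → ○excl) is never violated.

never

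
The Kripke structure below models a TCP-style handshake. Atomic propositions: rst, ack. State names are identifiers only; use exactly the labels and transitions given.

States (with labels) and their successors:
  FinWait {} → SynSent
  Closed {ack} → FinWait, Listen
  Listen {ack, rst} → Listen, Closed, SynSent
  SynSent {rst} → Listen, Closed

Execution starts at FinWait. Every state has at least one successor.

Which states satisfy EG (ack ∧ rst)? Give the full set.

{Listen}

States satisfying ack ∧ rst: {Listen}.
States satisfying EG (ack ∧ rst): {Listen}.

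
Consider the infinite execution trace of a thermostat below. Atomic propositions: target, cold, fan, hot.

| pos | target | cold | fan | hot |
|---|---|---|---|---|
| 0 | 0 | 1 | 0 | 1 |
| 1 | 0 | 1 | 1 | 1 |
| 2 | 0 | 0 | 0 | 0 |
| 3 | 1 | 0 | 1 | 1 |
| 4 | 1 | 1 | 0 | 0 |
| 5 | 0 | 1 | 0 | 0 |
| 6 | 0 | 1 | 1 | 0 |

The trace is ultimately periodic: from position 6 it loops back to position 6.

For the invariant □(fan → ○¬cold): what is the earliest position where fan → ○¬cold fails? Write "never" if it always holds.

Check fan → ○¬cold at each position in order: 0 ✓, 1 ✓, 2 ✓.
At position 3 the labels are {fan, hot, target} and the next position 4 has {cold, target}, so fan → ○¬cold is false there. This is the first violation.

3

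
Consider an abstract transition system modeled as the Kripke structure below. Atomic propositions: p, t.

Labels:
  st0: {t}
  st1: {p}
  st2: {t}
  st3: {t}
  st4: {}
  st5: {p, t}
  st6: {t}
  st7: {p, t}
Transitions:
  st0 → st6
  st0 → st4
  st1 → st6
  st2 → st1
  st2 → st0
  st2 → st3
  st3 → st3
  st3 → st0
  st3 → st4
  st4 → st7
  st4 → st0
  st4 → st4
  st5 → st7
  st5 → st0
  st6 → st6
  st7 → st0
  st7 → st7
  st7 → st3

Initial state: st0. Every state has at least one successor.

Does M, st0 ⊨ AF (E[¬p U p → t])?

States satisfying E[¬p U p → t]: {st0, st2, st3, st4, st5, st6, st7}.
States satisfying AF (E[¬p U p → t]): {st0, st1, st2, st3, st4, st5, st6, st7}.
st0 ∈ Sat(AF (E[¬p U p → t])).

Satisfied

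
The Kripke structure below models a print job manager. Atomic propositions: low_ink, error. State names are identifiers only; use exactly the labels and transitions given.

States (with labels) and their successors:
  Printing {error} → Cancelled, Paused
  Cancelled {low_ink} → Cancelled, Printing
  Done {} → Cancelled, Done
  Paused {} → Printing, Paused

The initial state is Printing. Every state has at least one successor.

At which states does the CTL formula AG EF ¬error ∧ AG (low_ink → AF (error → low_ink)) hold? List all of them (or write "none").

States satisfying EF ¬error: {Printing, Cancelled, Done, Paused}.
States satisfying AG EF ¬error: {Printing, Cancelled, Done, Paused}.
States satisfying low_ink → AF (error → low_ink): {Printing, Cancelled, Done, Paused}.
States satisfying AG (low_ink → AF (error → low_ink)): {Printing, Cancelled, Done, Paused}.
States satisfying AG EF ¬error ∧ AG (low_ink → AF (error → low_ink)): {Printing, Cancelled, Done, Paused}.

{Printing, Cancelled, Done, Paused}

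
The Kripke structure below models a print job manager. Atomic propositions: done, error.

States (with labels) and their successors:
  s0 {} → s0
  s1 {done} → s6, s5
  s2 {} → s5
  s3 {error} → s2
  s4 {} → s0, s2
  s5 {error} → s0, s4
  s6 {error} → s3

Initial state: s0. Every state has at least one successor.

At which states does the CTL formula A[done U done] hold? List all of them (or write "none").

{s1}

States satisfying done: {s1}.
States satisfying A[done U done]: {s1}.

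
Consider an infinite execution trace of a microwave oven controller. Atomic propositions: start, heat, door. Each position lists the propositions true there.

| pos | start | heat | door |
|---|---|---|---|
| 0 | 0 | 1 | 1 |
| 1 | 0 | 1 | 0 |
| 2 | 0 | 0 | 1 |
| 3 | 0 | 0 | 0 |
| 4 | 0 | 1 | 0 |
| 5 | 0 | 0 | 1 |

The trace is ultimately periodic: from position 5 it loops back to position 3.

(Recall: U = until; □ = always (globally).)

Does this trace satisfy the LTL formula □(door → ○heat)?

Violated

door → ○heat must hold at every position from 0 onward. It fails at position 2, so □(door → ○heat) is false.
Positions where door holds: 0, 2, 5.
Check ○heat at each: 0→ok, 2→fails, 5→fails.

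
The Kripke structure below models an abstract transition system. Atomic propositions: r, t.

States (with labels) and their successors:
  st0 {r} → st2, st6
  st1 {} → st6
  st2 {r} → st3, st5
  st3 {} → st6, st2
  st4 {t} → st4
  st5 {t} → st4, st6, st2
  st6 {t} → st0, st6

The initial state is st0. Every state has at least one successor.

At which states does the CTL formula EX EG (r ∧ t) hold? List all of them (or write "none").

States satisfying EG (r ∧ t): ∅.
States satisfying EX EG (r ∧ t): ∅.

none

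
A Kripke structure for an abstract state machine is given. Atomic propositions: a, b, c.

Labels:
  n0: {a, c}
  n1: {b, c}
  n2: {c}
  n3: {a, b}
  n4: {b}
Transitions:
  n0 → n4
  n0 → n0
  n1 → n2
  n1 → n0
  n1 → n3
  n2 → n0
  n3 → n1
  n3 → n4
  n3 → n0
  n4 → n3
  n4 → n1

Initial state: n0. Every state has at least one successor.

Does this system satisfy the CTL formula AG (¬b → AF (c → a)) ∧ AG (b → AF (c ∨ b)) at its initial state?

States satisfying ¬b → AF (c → a): {n0, n1, n2, n3, n4}.
States satisfying AG (¬b → AF (c → a)): {n0, n1, n2, n3, n4}.
States satisfying b → AF (c ∨ b): {n0, n1, n2, n3, n4}.
States satisfying AG (b → AF (c ∨ b)): {n0, n1, n2, n3, n4}.
States satisfying AG (¬b → AF (c → a)) ∧ AG (b → AF (c ∨ b)): {n0, n1, n2, n3, n4}.
n0 ∈ Sat(AG (¬b → AF (c → a)) ∧ AG (b → AF (c ∨ b))).

Holds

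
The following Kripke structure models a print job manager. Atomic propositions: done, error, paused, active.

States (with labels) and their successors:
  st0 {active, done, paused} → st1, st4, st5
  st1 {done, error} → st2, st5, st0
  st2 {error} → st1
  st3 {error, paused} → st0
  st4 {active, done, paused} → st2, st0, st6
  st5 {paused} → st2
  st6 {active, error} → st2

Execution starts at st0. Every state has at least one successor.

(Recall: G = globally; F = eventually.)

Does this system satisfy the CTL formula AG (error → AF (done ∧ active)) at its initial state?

States satisfying error → AF (done ∧ active): {st0, st3, st4, st5}.
States satisfying AG (error → AF (done ∧ active)): ∅.
st1 is reachable from st0 and violates error → AF (done ∧ active), so AG fails at st0.
st0 ∉ Sat(AG (error → AF (done ∧ active))).

No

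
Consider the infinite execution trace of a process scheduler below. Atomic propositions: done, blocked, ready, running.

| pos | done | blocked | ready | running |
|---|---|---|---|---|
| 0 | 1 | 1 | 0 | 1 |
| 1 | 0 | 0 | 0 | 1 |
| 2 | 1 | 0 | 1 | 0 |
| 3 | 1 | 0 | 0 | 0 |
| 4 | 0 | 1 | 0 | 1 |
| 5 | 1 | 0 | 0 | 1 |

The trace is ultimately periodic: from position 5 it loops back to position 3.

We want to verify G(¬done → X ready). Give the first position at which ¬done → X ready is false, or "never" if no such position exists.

Check ¬done → X ready at each position in order: 0 ✓, 1 ✓, 2 ✓, 3 ✓.
At position 4 the labels are {blocked, running} and the next position 5 has {done, running}, so ¬done → X ready is false there. This is the first violation.

4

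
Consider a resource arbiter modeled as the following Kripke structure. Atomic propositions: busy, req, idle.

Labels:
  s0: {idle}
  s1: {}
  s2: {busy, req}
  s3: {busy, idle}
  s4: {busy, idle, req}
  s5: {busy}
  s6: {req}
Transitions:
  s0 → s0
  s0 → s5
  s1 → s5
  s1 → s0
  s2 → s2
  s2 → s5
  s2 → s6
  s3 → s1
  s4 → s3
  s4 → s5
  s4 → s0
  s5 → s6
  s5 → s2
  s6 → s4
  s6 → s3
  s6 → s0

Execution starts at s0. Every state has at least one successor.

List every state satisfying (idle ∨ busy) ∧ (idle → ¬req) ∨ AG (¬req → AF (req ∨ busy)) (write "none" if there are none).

{s0, s2, s3, s5}

States satisfying idle ∨ busy: {s0, s2, s3, s4, s5}.
States satisfying ¬req: {s0, s1, s3, s5}.
States satisfying idle → ¬req: {s0, s1, s2, s3, s5, s6}.
States satisfying (idle ∨ busy) ∧ (idle → ¬req): {s0, s2, s3, s5}.
States satisfying ¬req → AF (req ∨ busy): {s2, s3, s4, s5, s6}.
States satisfying AG (¬req → AF (req ∨ busy)): ∅.
States satisfying (idle ∨ busy) ∧ (idle → ¬req) ∨ AG (¬req → AF (req ∨ busy)): {s0, s2, s3, s5}.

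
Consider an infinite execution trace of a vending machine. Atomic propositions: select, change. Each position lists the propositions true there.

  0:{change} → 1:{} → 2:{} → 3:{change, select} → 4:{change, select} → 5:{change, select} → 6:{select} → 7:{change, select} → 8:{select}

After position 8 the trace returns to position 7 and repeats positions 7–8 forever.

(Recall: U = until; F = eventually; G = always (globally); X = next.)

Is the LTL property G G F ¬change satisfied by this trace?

Holds

G F ¬change holds at every position 0..8, and those are all positions ever visited, so G G F ¬change holds.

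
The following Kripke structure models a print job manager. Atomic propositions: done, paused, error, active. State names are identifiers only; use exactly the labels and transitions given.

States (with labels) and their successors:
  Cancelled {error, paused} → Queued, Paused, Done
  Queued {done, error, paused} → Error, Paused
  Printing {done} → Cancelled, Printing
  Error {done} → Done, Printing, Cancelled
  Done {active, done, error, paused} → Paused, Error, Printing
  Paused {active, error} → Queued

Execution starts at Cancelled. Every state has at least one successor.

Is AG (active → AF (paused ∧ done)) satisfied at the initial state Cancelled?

Holds

States satisfying active → AF (paused ∧ done): {Cancelled, Queued, Printing, Error, Done, Paused}.
States satisfying AG (active → AF (paused ∧ done)): {Cancelled, Queued, Printing, Error, Done, Paused}.
Every state reachable from Cancelled satisfies active → AF (paused ∧ done).
Cancelled ∈ Sat(AG (active → AF (paused ∧ done))).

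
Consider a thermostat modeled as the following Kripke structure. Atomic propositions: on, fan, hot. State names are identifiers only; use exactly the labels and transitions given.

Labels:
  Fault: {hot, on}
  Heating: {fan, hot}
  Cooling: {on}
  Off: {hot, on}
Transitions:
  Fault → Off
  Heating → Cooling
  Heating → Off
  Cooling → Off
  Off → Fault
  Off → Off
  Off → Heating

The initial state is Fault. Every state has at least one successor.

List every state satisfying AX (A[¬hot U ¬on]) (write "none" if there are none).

States satisfying A[¬hot U ¬on]: {Heating}.
States satisfying AX (A[¬hot U ¬on]): ∅.

none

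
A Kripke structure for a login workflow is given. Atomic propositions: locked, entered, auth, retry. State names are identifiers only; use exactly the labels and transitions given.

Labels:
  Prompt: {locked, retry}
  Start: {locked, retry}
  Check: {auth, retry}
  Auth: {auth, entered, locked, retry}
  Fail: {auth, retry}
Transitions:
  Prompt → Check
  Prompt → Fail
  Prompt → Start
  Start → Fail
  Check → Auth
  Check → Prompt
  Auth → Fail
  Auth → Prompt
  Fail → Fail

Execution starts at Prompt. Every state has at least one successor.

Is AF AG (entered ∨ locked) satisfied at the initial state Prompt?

States satisfying AG (entered ∨ locked): ∅.
States satisfying AF AG (entered ∨ locked): ∅.
There is a path from Prompt along which AG (entered ∨ locked) never holds.
Prompt ∉ Sat(AF AG (entered ∨ locked)).

Violated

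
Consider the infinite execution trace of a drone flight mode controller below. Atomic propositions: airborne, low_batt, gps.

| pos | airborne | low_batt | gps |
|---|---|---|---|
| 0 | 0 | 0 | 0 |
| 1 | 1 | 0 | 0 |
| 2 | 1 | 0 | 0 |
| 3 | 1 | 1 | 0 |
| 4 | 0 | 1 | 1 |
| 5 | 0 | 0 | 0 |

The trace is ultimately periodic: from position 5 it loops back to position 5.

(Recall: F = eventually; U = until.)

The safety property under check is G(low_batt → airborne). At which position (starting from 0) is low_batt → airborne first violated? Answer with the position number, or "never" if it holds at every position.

4

Check low_batt → airborne at each position in order: 0 ✓, 1 ✓, 2 ✓, 3 ✓.
At position 4 the labels are {gps, low_batt}, so low_batt → airborne is false there. This is the first violation.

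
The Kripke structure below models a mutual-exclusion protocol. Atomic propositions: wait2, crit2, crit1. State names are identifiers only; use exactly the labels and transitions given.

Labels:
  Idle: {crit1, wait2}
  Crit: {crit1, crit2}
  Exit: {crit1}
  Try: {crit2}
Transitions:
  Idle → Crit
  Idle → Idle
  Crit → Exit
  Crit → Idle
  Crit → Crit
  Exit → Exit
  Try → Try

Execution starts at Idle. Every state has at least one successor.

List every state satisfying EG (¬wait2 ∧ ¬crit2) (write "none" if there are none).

{Exit}

States satisfying ¬wait2 ∧ ¬crit2: {Exit}.
States satisfying EG (¬wait2 ∧ ¬crit2): {Exit}.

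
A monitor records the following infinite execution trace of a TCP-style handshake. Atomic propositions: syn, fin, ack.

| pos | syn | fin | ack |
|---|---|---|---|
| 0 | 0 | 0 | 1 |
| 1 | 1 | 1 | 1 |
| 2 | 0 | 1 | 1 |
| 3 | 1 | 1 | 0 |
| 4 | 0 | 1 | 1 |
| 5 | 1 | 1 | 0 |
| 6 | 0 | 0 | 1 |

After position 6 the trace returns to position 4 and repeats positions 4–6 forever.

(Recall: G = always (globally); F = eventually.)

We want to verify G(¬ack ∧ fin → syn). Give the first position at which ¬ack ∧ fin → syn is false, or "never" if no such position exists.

never

¬ack ∧ fin → syn holds at every position 0..6, and those are all the positions the trace ever visits, so the invariant G(¬ack ∧ fin → syn) is never violated.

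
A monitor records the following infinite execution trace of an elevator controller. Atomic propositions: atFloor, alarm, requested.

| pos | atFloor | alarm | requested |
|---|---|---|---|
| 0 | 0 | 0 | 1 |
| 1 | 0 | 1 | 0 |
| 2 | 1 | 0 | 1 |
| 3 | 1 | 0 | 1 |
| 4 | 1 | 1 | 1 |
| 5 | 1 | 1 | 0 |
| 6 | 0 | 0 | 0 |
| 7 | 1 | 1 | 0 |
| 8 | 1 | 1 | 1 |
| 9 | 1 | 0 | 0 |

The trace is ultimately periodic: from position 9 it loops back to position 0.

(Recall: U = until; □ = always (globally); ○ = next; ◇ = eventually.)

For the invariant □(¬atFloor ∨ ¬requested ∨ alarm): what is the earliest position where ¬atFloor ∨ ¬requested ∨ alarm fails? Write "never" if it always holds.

2

Check ¬atFloor ∨ ¬requested ∨ alarm at each position in order: 0 ✓, 1 ✓.
At position 2 the labels are {atFloor, requested}, so ¬atFloor ∨ ¬requested ∨ alarm is false there. This is the first violation.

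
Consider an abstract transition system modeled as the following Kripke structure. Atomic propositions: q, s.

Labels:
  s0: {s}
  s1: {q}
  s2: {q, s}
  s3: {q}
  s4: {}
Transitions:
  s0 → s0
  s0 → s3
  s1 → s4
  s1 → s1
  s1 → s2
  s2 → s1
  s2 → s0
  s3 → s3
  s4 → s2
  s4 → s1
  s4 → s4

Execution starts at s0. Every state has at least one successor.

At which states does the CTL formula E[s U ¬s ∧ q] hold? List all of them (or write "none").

{s0, s1, s2, s3}

States satisfying s: {s0, s2}.
States satisfying ¬s ∧ q: {s1, s3}.
States satisfying E[s U ¬s ∧ q]: {s0, s1, s2, s3}.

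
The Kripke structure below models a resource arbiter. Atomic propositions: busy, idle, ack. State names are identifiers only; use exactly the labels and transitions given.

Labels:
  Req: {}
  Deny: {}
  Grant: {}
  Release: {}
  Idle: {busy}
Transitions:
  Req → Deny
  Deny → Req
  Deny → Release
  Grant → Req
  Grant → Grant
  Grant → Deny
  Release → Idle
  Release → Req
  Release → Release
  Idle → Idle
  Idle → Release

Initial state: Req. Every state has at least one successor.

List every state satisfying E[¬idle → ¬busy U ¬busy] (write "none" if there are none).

{Req, Deny, Grant, Release}

States satisfying ¬idle → ¬busy: {Req, Deny, Grant, Release}.
States satisfying ¬busy: {Req, Deny, Grant, Release}.
States satisfying E[¬idle → ¬busy U ¬busy]: {Req, Deny, Grant, Release}.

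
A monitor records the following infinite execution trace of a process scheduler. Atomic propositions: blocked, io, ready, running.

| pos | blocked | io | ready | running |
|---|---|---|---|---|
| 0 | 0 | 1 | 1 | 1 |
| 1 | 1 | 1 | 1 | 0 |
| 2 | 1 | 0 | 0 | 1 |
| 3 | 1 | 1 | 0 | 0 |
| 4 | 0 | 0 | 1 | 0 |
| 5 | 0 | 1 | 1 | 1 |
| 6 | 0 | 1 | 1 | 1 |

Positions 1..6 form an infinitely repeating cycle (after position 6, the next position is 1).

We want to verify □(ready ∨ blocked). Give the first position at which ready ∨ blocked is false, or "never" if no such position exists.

ready ∨ blocked holds at every position 0..6, and those are all the positions the trace ever visits, so the invariant □(ready ∨ blocked) is never violated.

never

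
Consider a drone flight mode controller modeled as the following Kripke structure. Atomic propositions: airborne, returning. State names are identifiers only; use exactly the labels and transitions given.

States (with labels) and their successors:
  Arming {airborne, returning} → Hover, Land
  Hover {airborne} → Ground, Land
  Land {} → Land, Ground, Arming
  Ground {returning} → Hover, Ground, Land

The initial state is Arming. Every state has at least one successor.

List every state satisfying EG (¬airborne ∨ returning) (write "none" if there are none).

{Arming, Land, Ground}

States satisfying ¬airborne ∨ returning: {Arming, Land, Ground}.
States satisfying EG (¬airborne ∨ returning): {Arming, Land, Ground}.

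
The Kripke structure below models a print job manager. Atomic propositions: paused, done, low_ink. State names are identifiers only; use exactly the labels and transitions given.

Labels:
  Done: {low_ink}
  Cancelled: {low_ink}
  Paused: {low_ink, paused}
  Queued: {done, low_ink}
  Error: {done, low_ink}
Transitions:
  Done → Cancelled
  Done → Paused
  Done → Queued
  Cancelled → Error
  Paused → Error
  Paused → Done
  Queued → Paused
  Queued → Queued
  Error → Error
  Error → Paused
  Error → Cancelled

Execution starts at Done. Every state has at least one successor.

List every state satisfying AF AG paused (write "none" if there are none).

States satisfying AG paused: ∅.
States satisfying AF AG paused: ∅.

none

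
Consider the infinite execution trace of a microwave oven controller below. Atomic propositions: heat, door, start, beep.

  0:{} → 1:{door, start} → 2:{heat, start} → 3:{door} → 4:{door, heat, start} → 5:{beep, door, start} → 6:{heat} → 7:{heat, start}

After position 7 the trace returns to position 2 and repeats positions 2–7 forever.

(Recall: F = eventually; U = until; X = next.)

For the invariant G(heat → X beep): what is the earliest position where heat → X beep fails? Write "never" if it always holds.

Check heat → X beep at each position in order: 0 ✓, 1 ✓.
At position 2 the labels are {heat, start} and the next position 3 has {door}, so heat → X beep is false there. This is the first violation.

2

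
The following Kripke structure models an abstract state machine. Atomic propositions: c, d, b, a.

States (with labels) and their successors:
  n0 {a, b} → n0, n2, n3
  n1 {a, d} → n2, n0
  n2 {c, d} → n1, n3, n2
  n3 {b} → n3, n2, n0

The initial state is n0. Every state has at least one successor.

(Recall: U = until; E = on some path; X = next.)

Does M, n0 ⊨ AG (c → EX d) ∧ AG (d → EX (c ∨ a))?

Holds

States satisfying c → EX d: {n0, n1, n2, n3}.
States satisfying AG (c → EX d): {n0, n1, n2, n3}.
States satisfying d → EX (c ∨ a): {n0, n1, n2, n3}.
States satisfying AG (d → EX (c ∨ a)): {n0, n1, n2, n3}.
States satisfying AG (c → EX d) ∧ AG (d → EX (c ∨ a)): {n0, n1, n2, n3}.
n0 ∈ Sat(AG (c → EX d) ∧ AG (d → EX (c ∨ a))).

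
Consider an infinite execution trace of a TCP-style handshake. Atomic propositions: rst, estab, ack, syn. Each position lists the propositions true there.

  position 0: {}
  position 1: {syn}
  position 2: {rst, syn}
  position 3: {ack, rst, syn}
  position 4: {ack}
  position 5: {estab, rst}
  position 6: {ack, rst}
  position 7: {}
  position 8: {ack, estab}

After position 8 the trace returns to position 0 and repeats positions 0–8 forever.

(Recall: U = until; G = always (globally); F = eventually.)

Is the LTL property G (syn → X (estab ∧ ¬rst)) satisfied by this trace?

Does not hold

syn → X (estab ∧ ¬rst) must hold at every position from 0 onward. It fails at position 1, so G (syn → X (estab ∧ ¬rst)) is false.
Positions where syn holds: 1, 2, 3.
Check X (estab ∧ ¬rst) at each: 1→fails, 2→fails, 3→fails.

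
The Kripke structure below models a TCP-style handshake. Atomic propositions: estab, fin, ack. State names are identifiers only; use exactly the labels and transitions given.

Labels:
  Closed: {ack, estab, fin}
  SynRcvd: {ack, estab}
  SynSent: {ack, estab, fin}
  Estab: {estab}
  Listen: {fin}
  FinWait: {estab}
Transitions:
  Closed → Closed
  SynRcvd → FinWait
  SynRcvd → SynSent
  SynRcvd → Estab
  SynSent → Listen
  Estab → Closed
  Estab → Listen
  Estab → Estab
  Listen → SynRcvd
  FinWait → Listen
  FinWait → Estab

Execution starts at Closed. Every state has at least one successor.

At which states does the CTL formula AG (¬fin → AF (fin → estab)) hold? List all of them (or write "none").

{Closed, SynRcvd, SynSent, Estab, Listen, FinWait}

States satisfying ¬fin → AF (fin → estab): {Closed, SynRcvd, SynSent, Estab, Listen, FinWait}.
States satisfying AG (¬fin → AF (fin → estab)): {Closed, SynRcvd, SynSent, Estab, Listen, FinWait}.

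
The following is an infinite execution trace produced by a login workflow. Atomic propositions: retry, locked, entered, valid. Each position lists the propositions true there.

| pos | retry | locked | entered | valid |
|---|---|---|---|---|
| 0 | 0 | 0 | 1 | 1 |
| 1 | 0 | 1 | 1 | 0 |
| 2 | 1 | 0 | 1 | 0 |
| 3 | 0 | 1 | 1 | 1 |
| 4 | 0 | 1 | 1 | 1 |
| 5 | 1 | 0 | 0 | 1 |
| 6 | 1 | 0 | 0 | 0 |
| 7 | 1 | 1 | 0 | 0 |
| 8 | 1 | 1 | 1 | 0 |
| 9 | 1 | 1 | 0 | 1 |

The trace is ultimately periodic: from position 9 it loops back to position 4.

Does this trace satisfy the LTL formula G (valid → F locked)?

Yes

valid → F locked holds at every position 0..9, and those are all positions ever visited, so G (valid → F locked) holds.
Positions where valid holds: 0, 3, 4, 5, 9.
Check F locked at each: 0→ok, 3→ok, 4→ok, 5→ok, 9→ok.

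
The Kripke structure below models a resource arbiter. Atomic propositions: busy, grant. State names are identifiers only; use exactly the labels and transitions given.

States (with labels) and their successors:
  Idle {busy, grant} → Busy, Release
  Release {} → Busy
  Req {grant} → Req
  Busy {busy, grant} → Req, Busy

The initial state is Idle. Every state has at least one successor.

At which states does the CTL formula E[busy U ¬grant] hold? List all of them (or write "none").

States satisfying busy: {Idle, Busy}.
States satisfying ¬grant: {Release}.
States satisfying E[busy U ¬grant]: {Idle, Release}.

{Idle, Release}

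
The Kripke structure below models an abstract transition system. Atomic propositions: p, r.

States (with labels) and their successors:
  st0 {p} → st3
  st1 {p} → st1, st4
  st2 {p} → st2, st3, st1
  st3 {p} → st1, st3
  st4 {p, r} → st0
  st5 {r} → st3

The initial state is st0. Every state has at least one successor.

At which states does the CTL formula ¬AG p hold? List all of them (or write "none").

{st5}

States satisfying p: {st0, st1, st2, st3, st4}.
States satisfying AG p: {st0, st1, st2, st3, st4}.
States satisfying ¬AG p: {st5}.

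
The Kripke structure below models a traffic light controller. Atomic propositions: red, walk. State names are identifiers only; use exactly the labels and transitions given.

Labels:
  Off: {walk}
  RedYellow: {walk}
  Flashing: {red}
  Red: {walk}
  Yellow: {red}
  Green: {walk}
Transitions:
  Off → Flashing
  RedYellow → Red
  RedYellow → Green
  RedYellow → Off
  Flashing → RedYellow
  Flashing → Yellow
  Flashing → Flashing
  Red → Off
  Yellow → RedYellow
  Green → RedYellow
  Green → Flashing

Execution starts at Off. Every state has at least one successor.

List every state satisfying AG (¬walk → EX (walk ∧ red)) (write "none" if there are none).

none

States satisfying ¬walk → EX (walk ∧ red): {Off, RedYellow, Red, Green}.
States satisfying AG (¬walk → EX (walk ∧ red)): ∅.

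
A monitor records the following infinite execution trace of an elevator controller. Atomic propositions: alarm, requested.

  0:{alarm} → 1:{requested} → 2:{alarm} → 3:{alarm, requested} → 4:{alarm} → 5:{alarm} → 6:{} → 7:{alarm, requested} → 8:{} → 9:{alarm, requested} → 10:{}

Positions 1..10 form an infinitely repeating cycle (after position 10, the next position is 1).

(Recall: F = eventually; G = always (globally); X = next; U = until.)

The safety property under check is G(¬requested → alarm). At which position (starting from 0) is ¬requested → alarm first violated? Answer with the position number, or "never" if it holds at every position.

6

Check ¬requested → alarm at each position in order: 0 ✓, 1 ✓, 2 ✓, 3 ✓, 4 ✓, 5 ✓.
At position 6 the labels are {}, so ¬requested → alarm is false there. This is the first violation.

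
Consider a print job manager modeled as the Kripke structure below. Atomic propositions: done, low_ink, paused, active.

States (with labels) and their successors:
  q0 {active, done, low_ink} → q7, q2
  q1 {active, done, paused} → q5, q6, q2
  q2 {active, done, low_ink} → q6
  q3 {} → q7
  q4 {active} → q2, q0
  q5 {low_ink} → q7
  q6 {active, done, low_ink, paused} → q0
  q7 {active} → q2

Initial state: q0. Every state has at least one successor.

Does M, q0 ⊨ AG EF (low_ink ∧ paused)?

Yes

States satisfying EF (low_ink ∧ paused): {q0, q1, q2, q3, q4, q5, q6, q7}.
States satisfying AG EF (low_ink ∧ paused): {q0, q1, q2, q3, q4, q5, q6, q7}.
Every state reachable from q0 satisfies EF (low_ink ∧ paused).
q0 ∈ Sat(AG EF (low_ink ∧ paused)).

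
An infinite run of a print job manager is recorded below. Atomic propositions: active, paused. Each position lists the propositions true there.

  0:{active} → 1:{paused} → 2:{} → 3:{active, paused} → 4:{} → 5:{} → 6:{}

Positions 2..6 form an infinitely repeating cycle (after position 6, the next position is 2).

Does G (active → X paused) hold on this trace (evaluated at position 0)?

Does not hold

active → X paused must hold at every position from 0 onward. It fails at position 3, so G (active → X paused) is false.
Positions where active holds: 0, 3.
Check X paused at each: 0→ok, 3→fails.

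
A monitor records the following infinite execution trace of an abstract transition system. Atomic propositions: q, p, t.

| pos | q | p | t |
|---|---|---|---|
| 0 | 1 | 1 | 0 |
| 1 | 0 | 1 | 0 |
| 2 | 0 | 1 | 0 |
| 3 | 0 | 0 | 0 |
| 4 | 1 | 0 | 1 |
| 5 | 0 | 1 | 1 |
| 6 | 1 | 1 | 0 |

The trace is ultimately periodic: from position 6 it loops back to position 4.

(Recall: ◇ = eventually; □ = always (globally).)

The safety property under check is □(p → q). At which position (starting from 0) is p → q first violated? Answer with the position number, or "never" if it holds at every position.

Check p → q at each position in order: 0 ✓.
At position 1 the labels are {p}, so p → q is false there. This is the first violation.

1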